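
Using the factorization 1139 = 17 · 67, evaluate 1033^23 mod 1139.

701

Mod 17: 1033 ≡ 13; by Fermat, exponent reduces to 23 mod 16 = 7; 13^7 ≡ 4 (mod 17).
Mod 67: 1033 ≡ 28; 28^23 ≡ 31 (mod 67).
Combine by CRT: x ≡ 4 (mod 17), x ≡ 31 (mod 67) ⇒ x ≡ 701 (mod 1139).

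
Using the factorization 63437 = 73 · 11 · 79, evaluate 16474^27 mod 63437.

36911

Mod 73: 16474 ≡ 49; 49^27 ≡ 46 (mod 73).
Mod 11: 16474 ≡ 7; by Fermat, exponent reduces to 27 mod 10 = 7; 7^7 ≡ 6 (mod 11).
Mod 79: 16474 ≡ 42; 42^27 ≡ 18 (mod 79).
Combine by CRT: x ≡ 46 (mod 73), x ≡ 6 (mod 11), x ≡ 18 (mod 79) ⇒ x ≡ 36911 (mod 63437).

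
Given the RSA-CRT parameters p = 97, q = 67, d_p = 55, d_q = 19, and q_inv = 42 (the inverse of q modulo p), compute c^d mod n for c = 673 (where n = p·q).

2819

m₁ = c^(d_p) mod p: c ≡ 91 (mod 97), and 91^55 mod 97 = 6.
m₂ = c^(d_q) mod q: c ≡ 3 (mod 67), and 3^19 mod 67 = 5.
h = q_inv·(m₁ − m₂) mod p = 42·(6 − 5) mod 97 = 42.
m = m₂ + h·q = 5 + 42·67 = 2819.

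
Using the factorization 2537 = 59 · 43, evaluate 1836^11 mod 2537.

Mod 59: 1836 ≡ 7; 7^11 ≡ 35 (mod 59).
Mod 43: 1836 ≡ 30; 30^11 ≡ 20 (mod 43).
Combine by CRT: x ≡ 35 (mod 59), x ≡ 20 (mod 43) ⇒ x ≡ 2041 (mod 2537).

2041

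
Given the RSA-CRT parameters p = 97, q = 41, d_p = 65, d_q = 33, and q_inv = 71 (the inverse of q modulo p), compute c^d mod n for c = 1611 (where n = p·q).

m₁ = c^(d_p) mod p: c ≡ 59 (mod 97), and 59^65 mod 97 = 10.
m₂ = c^(d_q) mod q: c ≡ 12 (mod 41), and 12^33 mod 41 = 28.
h = q_inv·(m₁ − m₂) mod p = 71·(10 − 28) mod 97 = 80.
m = m₂ + h·q = 28 + 80·41 = 3308.

3308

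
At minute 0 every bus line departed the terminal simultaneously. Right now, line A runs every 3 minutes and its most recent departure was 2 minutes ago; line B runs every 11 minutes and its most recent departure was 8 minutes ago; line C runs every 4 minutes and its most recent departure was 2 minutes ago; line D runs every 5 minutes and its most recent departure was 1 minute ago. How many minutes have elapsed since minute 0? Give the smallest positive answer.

206

The moduli are pairwise coprime; N = 3·11·4·5 = 660.
N/3 = 220; 220 ≡ 1 (mod 3), inverse 1.
N/11 = 60; 60 ≡ 5 (mod 11); 5·9 ≡ 1, so inverse 9.
N/4 = 165; 165 ≡ 1 (mod 4), inverse 1.
N/5 = 132; 132 ≡ 2 (mod 5); 2·3 ≡ 1, so inverse 3.
t ≡ 2·220·1 + 8·60·9 + 2·165·1 + 1·132·3 = 5486.
5486 mod 660 = 206.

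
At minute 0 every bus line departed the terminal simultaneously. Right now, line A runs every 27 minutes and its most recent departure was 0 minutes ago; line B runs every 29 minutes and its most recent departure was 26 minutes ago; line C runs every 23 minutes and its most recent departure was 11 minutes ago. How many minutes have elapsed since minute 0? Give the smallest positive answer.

12960

Combine the congruences pairwise.
From t ≡ 0 (mod 27) write t = 0 + 27s. Substituting into t ≡ 26 (mod 29) gives 27s ≡ 26 (mod 29), and since 27⁻¹ ≡ 14 (mod 29), s ≡ 16. Hence t ≡ 0 + 27·16 = 432 (mod 783).
From t ≡ 432 (mod 783) write t = 432 + 783s. Substituting into t ≡ 11 (mod 23) gives 783s ≡ 16 (mod 23), and since 1⁻¹ ≡ 1 (mod 23), s ≡ 16. Hence t ≡ 432 + 783·16 = 12960 (mod 18009).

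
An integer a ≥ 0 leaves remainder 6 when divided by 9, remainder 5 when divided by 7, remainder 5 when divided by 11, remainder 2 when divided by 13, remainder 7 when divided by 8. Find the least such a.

The moduli are pairwise coprime; N = 9·7·11·13·8 = 72072.
N/9 = 8008; 8008 ≡ 7 (mod 9); 7·4 ≡ 1, so inverse 4.
N/7 = 10296; 10296 ≡ 6 (mod 7); 6·6 ≡ 1, so inverse 6.
N/11 = 6552; 6552 ≡ 7 (mod 11); 7·8 ≡ 1, so inverse 8.
N/13 = 5544; 5544 ≡ 6 (mod 13); 6·11 ≡ 1, so inverse 11.
N/8 = 9009; 9009 ≡ 1 (mod 8), inverse 1.
a ≡ 6·8008·4 + 5·10296·6 + 5·6552·8 + 2·5544·11 + 7·9009·1 = 948183.
948183 mod 72072 = 11247.

11247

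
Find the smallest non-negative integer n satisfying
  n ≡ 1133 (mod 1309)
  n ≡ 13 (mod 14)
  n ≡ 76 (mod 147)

gcd(1309, 14) = 7 and 7 | (13 − 1133), so the pair is consistent; merging gives n ≡ 1133 (mod 2618), where 2618 = lcm(1309, 14).
gcd(2618, 147) = 7 and 7 | (76 − 1133), so the pair is consistent; merging gives n ≡ 3751 (mod 54978), where 54978 = lcm(2618, 147).
The solution is unique modulo lcm(1309, 14, 147) = 54978.

3751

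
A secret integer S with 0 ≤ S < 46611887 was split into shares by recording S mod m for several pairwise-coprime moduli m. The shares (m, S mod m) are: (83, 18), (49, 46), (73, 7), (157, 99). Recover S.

Combine the congruences pairwise.
From S ≡ 18 (mod 83) write S = 18 + 83t. Substituting into S ≡ 46 (mod 49) gives 83t ≡ 28 (mod 49), and since 34⁻¹ ≡ 13 (mod 49), t ≡ 21. Hence S ≡ 18 + 83·21 = 1761 (mod 4067).
From S ≡ 1761 (mod 4067) write S = 1761 + 4067t. Substituting into S ≡ 7 (mod 73) gives 4067t ≡ 71 (mod 73), and since 52⁻¹ ≡ 66 (mod 73), t ≡ 14. Hence S ≡ 1761 + 4067·14 = 58699 (mod 296891).
From S ≡ 58699 (mod 296891) write S = 58699 + 296891t. Substituting into S ≡ 99 (mod 157) gives 296891t ≡ 118 (mod 157), and since 4⁻¹ ≡ 118 (mod 157), t ≡ 108. Hence S ≡ 58699 + 296891·108 = 32122927 (mod 46611887).

32122927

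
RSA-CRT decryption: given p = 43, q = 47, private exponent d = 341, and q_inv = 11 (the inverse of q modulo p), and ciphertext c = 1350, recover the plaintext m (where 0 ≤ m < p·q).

1717

d_p = d mod (p−1) = 341 mod 42 = 5; d_q = d mod (q−1) = 19.
m₁ = c^(d_p) mod p: c ≡ 17 (mod 43), and 17^5 mod 43 = 40.
m₂ = c^(d_q) mod q: c ≡ 34 (mod 47), and 34^19 mod 47 = 25.
h = q_inv·(m₁ − m₂) mod p = 11·(40 − 25) mod 43 = 36.
m = m₂ + h·q = 25 + 36·47 = 1717.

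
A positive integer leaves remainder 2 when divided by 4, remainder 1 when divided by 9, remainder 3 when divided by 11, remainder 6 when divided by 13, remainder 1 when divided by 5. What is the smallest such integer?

22366

From a ≡ 2 (mod 4) write a = 2 + 4t. Substituting into a ≡ 1 (mod 9) gives 4t ≡ 8 (mod 9), and since 4⁻¹ ≡ 7 (mod 9), t ≡ 2. Hence a ≡ 2 + 4·2 = 10 (mod 36).
From a ≡ 10 (mod 36) write a = 10 + 36t. Substituting into a ≡ 3 (mod 11) gives 36t ≡ 4 (mod 11), and since 3⁻¹ ≡ 4 (mod 11), t ≡ 5. Hence a ≡ 10 + 36·5 = 190 (mod 396).
From a ≡ 190 (mod 396) write a = 190 + 396t. Substituting into a ≡ 6 (mod 13) gives 396t ≡ 11 (mod 13), and since 6⁻¹ ≡ 11 (mod 13), t ≡ 4. Hence a ≡ 190 + 396·4 = 1774 (mod 5148).
From a ≡ 1774 (mod 5148) write a = 1774 + 5148t. Substituting into a ≡ 1 (mod 5) gives 5148t ≡ 2 (mod 5), and since 3⁻¹ ≡ 2 (mod 5), t ≡ 4. Hence a ≡ 1774 + 5148·4 = 22366 (mod 25740).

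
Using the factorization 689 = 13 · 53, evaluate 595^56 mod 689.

Mod 13: 595 ≡ 10; by Fermat, exponent reduces to 56 mod 12 = 8; 10^8 ≡ 9 (mod 13).
Mod 53: 595 ≡ 12; by Fermat, exponent reduces to 56 mod 52 = 4; 12^4 ≡ 13 (mod 53).
Combine by CRT: x ≡ 9 (mod 13), x ≡ 13 (mod 53) ⇒ x ≡ 490 (mod 689).

490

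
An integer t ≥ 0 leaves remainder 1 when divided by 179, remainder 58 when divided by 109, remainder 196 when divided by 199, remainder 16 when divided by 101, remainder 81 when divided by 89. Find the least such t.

33809786174

The moduli are pairwise coprime; N = 179·109·199·101·89 = 34901491421.
N/179 = 194980399; 194980399 ≡ 174 (mod 179); 174·143 ≡ 1, so inverse 143.
N/109 = 320197169; 320197169 ≡ 77 (mod 109); 77·17 ≡ 1, so inverse 17.
N/199 = 175384379; 175384379 ≡ 107 (mod 199); 107·93 ≡ 1, so inverse 93.
N/101 = 345559321; 345559321 ≡ 42 (mod 101); 42·89 ≡ 1, so inverse 89.
N/89 = 392151589; 392151589 ≡ 56 (mod 89); 56·62 ≡ 1, so inverse 62.
t ≡ 1·194980399·143 + 58·320197169·17 + 196·175384379·93 + 16·345559321·89 + 81·392151589·62 = 6001964819165.
6001964819165 mod 34901491421 = 33809786174.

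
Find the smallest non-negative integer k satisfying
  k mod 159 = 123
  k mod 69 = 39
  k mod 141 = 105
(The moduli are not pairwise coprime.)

149424

gcd(159, 69) = 3 and 3 | (39 − 123), so the pair is consistent; merging gives k ≡ 3144 (mod 3657), where 3657 = lcm(159, 69).
gcd(3657, 141) = 3 and 3 | (105 − 3144), so the pair is consistent; merging gives k ≡ 149424 (mod 171879), where 171879 = lcm(3657, 141).
The solution is unique modulo lcm(159, 69, 141) = 171879.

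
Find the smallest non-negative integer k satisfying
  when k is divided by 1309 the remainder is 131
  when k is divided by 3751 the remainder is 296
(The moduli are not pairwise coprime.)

199099

Combine the congruences pairwise.
gcd(1309, 3751) = 11 and 11 | (296 − 131), so the pair is consistent; merging gives k ≡ 199099 (mod 446369), where 446369 = lcm(1309, 3751).
The solution is unique modulo lcm(1309, 3751) = 446369.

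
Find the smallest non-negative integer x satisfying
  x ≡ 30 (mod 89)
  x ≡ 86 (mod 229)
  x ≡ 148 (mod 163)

The moduli are pairwise coprime; N = 89·229·163 = 3322103.
N/89 = 37327; 37327 ≡ 36 (mod 89); 36·47 ≡ 1, so inverse 47.
N/229 = 14507; 14507 ≡ 80 (mod 229); 80·146 ≡ 1, so inverse 146.
N/163 = 20381; 20381 ≡ 6 (mod 163); 6·136 ≡ 1, so inverse 136.
x ≡ 30·37327·47 + 86·14507·146 + 148·20381·136 = 645009730.
645009730 mod 3322103 = 521748.

521748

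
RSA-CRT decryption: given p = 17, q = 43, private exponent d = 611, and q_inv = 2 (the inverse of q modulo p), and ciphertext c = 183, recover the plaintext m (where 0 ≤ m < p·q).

293

d_p = d mod (p−1) = 611 mod 16 = 3; d_q = d mod (q−1) = 23.
m₁ = c^(d_p) mod p: c ≡ 13 (mod 17), and 13^3 mod 17 = 4.
m₂ = c^(d_q) mod q: c ≡ 11 (mod 43), and 11^23 mod 43 = 35.
h = q_inv·(m₁ − m₂) mod p = 2·(4 − 35) mod 17 = 6.
m = m₂ + h·q = 35 + 6·43 = 293.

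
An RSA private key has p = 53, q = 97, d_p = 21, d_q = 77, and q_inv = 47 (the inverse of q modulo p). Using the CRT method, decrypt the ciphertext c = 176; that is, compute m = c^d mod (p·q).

2336

m₁ = c^(d_p) mod p: c ≡ 17 (mod 53), and 17^21 mod 53 = 4.
m₂ = c^(d_q) mod q: c ≡ 79 (mod 97), and 79^77 mod 97 = 8.
h = q_inv·(m₁ − m₂) mod p = 47·(4 − 8) mod 53 = 24.
m = m₂ + h·q = 8 + 24·97 = 2336.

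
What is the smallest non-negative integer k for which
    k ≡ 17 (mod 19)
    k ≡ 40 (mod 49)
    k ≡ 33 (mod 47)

3323

The moduli are pairwise coprime; N = 19·49·47 = 43757.
N/19 = 2303; 2303 ≡ 4 (mod 19); 4·5 ≡ 1, so inverse 5.
N/49 = 893; 893 ≡ 11 (mod 49); 11·9 ≡ 1, so inverse 9.
N/47 = 931; 931 ≡ 38 (mod 47); 38·26 ≡ 1, so inverse 26.
k ≡ 17·2303·5 + 40·893·9 + 33·931·26 = 1316033.
1316033 mod 43757 = 3323.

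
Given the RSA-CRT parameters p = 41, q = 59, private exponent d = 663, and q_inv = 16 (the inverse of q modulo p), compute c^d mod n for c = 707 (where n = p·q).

d_p = d mod (p−1) = 663 mod 40 = 23; d_q = d mod (q−1) = 25.
m₁ = c^(d_p) mod p: c ≡ 10 (mod 41), and 10^23 mod 41 = 16.
m₂ = c^(d_q) mod q: c ≡ 58 (mod 59), and 58^25 mod 59 = 58.
h = q_inv·(m₁ − m₂) mod p = 16·(16 − 58) mod 41 = 25.
m = m₂ + h·q = 58 + 25·59 = 1533.

1533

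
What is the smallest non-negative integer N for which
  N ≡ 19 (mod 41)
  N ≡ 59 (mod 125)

From N ≡ 19 (mod 41) write N = 19 + 41t. Substituting into N ≡ 59 (mod 125) gives 41t ≡ 40 (mod 125), and since 41⁻¹ ≡ 61 (mod 125), t ≡ 65. Hence N ≡ 19 + 41·65 = 2684 (mod 5125).

2684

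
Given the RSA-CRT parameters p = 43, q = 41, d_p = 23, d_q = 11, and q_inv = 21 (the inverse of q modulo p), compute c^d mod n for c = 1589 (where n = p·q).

1466

m₁ = c^(d_p) mod p: c ≡ 41 (mod 43), and 41^23 mod 43 = 4.
m₂ = c^(d_q) mod q: c ≡ 31 (mod 41), and 31^11 mod 41 = 31.
h = q_inv·(m₁ − m₂) mod p = 21·(4 − 31) mod 43 = 35.
m = m₂ + h·q = 31 + 35·41 = 1466.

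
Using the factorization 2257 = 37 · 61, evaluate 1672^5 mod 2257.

Mod 37: 1672 ≡ 7; 7^5 ≡ 9 (mod 37).
Mod 61: 1672 ≡ 25; 25^5 ≡ 13 (mod 61).
Combine by CRT: x ≡ 9 (mod 37), x ≡ 13 (mod 61) ⇒ x ≡ 379 (mod 2257).

379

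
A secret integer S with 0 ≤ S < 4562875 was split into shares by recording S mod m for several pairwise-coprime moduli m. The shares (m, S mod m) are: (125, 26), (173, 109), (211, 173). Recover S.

From S ≡ 26 (mod 125) write S = 26 + 125t. Substituting into S ≡ 109 (mod 173) gives 125t ≡ 83 (mod 173), and since 125⁻¹ ≡ 18 (mod 173), t ≡ 110. Hence S ≡ 26 + 125·110 = 13776 (mod 21625).
From S ≡ 13776 (mod 21625) write S = 13776 + 21625t. Substituting into S ≡ 173 (mod 211) gives 21625t ≡ 112 (mod 211), and since 103⁻¹ ≡ 84 (mod 211), t ≡ 124. Hence S ≡ 13776 + 21625·124 = 2695276 (mod 4562875).

2695276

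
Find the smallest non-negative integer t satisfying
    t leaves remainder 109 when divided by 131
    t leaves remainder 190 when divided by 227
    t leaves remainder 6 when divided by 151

The moduli are pairwise coprime; N = 131·227·151 = 4490287.
N/131 = 34277; 34277 ≡ 86 (mod 131); 86·32 ≡ 1, so inverse 32.
N/227 = 19781; 19781 ≡ 32 (mod 227); 32·149 ≡ 1, so inverse 149.
N/151 = 29737; 29737 ≡ 141 (mod 151); 141·15 ≡ 1, so inverse 15.
t ≡ 109·34277·32 + 190·19781·149 + 6·29737·15 = 682234616.
682234616 mod 4490287 = 4201279.

4201279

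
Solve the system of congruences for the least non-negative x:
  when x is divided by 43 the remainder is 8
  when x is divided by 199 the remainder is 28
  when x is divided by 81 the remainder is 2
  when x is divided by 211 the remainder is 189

90270209

The moduli are pairwise coprime; N = 43·199·81·211 = 146247687.
N/43 = 3401109; 3401109 ≡ 24 (mod 43); 24·9 ≡ 1, so inverse 9.
N/199 = 734913; 734913 ≡ 6 (mod 199); 6·166 ≡ 1, so inverse 166.
N/81 = 1805527; 1805527 ≡ 37 (mod 81); 37·46 ≡ 1, so inverse 46.
N/211 = 693117; 693117 ≡ 193 (mod 211); 193·82 ≡ 1, so inverse 82.
x ≡ 8·3401109·9 + 28·734913·166 + 2·1805527·46 + 189·693117·82 = 14568791222.
14568791222 mod 146247687 = 90270209.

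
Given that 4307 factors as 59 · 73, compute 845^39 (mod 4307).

Mod 59: 845 ≡ 19; 19^39 ≡ 51 (mod 59).
Mod 73: 845 ≡ 42; 42^39 ≡ 7 (mod 73).
Combine by CRT: x ≡ 51 (mod 59), x ≡ 7 (mod 73) ⇒ x ≡ 1467 (mod 4307).

1467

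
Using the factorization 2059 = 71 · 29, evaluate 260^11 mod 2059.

1739

Mod 71: 260 ≡ 47; 47^11 ≡ 35 (mod 71).
Mod 29: 260 ≡ 28; 28^11 ≡ 28 (mod 29).
Combine by CRT: x ≡ 35 (mod 71), x ≡ 28 (mod 29) ⇒ x ≡ 1739 (mod 2059).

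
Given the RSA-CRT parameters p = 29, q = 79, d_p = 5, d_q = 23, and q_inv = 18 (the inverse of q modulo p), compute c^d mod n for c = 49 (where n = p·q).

111

m₁ = c^(d_p) mod p: c ≡ 20 (mod 29), and 20^5 mod 29 = 24.
m₂ = c^(d_q) mod q: c ≡ 49 (mod 79), and 49^23 mod 79 = 32.
h = q_inv·(m₁ − m₂) mod p = 18·(24 − 32) mod 29 = 1.
m = m₂ + h·q = 32 + 1·79 = 111.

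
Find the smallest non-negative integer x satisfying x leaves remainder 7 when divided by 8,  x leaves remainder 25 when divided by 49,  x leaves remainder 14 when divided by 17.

The moduli are pairwise coprime; N = 8·49·17 = 6664.
N/8 = 833; 833 ≡ 1 (mod 8), inverse 1.
N/49 = 136; 136 ≡ 38 (mod 49); 38·40 ≡ 1, so inverse 40.
N/17 = 392; 392 ≡ 1 (mod 17), inverse 1.
x ≡ 7·833·1 + 25·136·40 + 14·392·1 = 147319.
147319 mod 6664 = 711.

711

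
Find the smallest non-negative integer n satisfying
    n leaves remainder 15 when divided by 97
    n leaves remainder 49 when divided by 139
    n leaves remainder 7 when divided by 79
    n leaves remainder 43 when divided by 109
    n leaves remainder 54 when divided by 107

The moduli are pairwise coprime; M = 97·139·79·109·107 = 12422926091.
M/97 = 128071403; 128071403 ≡ 72 (mod 97); 72·31 ≡ 1, so inverse 31.
M/139 = 89373569; 89373569 ≡ 44 (mod 139); 44·79 ≡ 1, so inverse 79.
M/79 = 157252229; 157252229 ≡ 43 (mod 79); 43·68 ≡ 1, so inverse 68.
M/109 = 113971799; 113971799 ≡ 91 (mod 109); 91·6 ≡ 1, so inverse 6.
M/107 = 116102113; 116102113 ≡ 51 (mod 107); 51·21 ≡ 1, so inverse 21.
n ≡ 15·128071403·31 + 49·89373569·79 + 7·157252229·68 + 43·113971799·6 + 54·116102113·21 = 641434869282.
641434869282 mod 12422926091 = 7865638641.

7865638641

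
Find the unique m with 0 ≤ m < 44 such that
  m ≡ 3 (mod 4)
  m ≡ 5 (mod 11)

From m ≡ 3 (mod 4) write m = 3 + 4t. Substituting into m ≡ 5 (mod 11) gives 4t ≡ 2 (mod 11), and since 4⁻¹ ≡ 3 (mod 11), t ≡ 6. Hence m ≡ 3 + 4·6 = 27 (mod 44).

27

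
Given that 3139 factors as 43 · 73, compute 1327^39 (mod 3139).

1891

Mod 43: 1327 ≡ 37; 37^39 ≡ 42 (mod 43).
Mod 73: 1327 ≡ 13; 13^39 ≡ 66 (mod 73).
Combine by CRT: x ≡ 42 (mod 43), x ≡ 66 (mod 73) ⇒ x ≡ 1891 (mod 3139).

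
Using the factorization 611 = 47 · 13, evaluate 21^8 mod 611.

495

Mod 47: 21 ≡ 21; 21^8 ≡ 25 (mod 47).
Mod 13: 21 ≡ 8; 8^8 ≡ 1 (mod 13).
Combine by CRT: x ≡ 25 (mod 47), x ≡ 1 (mod 13) ⇒ x ≡ 495 (mod 611).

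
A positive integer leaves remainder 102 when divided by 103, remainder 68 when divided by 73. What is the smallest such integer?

7003

From x ≡ 102 (mod 103) write x = 102 + 103t. Substituting into x ≡ 68 (mod 73) gives 103t ≡ 39 (mod 73), and since 30⁻¹ ≡ 56 (mod 73), t ≡ 67. Hence x ≡ 102 + 103·67 = 7003 (mod 7519).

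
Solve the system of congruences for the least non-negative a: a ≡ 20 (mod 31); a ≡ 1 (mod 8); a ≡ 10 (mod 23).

The moduli are pairwise coprime; N = 31·8·23 = 5704.
N/31 = 184; 184 ≡ 29 (mod 31); 29·15 ≡ 1, so inverse 15.
N/8 = 713; 713 ≡ 1 (mod 8), inverse 1.
N/23 = 248; 248 ≡ 18 (mod 23); 18·9 ≡ 1, so inverse 9.
a ≡ 20·184·15 + 1·713·1 + 10·248·9 = 78233.
78233 mod 5704 = 4081.

4081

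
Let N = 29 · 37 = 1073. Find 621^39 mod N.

Mod 29: 621 ≡ 12; by Fermat, exponent reduces to 39 mod 28 = 11; 12^11 ≡ 17 (mod 29).
Mod 37: 621 ≡ 29; by Fermat, exponent reduces to 39 mod 36 = 3; 29^3 ≡ 6 (mod 37).
Combine by CRT: x ≡ 17 (mod 29), x ≡ 6 (mod 37) ⇒ x ≡ 191 (mod 1073).

191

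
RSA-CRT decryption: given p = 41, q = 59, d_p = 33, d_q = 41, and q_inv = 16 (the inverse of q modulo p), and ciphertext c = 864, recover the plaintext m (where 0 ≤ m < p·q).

m₁ = c^(d_p) mod p: c ≡ 3 (mod 41), and 3^33 mod 41 = 3.
m₂ = c^(d_q) mod q: c ≡ 38 (mod 59), and 38^41 mod 59 = 43.
h = q_inv·(m₁ − m₂) mod p = 16·(3 − 43) mod 41 = 16.
m = m₂ + h·q = 43 + 16·59 = 987.

987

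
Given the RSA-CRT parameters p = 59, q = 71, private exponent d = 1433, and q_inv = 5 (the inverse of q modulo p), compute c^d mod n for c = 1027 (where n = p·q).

4115

d_p = d mod (p−1) = 1433 mod 58 = 41; d_q = d mod (q−1) = 33.
m₁ = c^(d_p) mod p: c ≡ 24 (mod 59), and 24^41 mod 59 = 44.
m₂ = c^(d_q) mod q: c ≡ 33 (mod 71), and 33^33 mod 71 = 68.
h = q_inv·(m₁ − m₂) mod p = 5·(44 − 68) mod 59 = 57.
m = m₂ + h·q = 68 + 57·71 = 4115.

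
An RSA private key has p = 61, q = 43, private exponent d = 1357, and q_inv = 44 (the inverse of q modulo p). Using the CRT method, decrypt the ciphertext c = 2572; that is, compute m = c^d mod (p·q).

1865

d_p = d mod (p−1) = 1357 mod 60 = 37; d_q = d mod (q−1) = 13.
m₁ = c^(d_p) mod p: c ≡ 10 (mod 61), and 10^37 mod 61 = 35.
m₂ = c^(d_q) mod q: c ≡ 35 (mod 43), and 35^13 mod 43 = 16.
h = q_inv·(m₁ − m₂) mod p = 44·(35 − 16) mod 61 = 43.
m = m₂ + h·q = 16 + 43·43 = 1865.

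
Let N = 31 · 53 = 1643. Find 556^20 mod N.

466

Mod 31: 556 ≡ 29; 29^20 ≡ 1 (mod 31).
Mod 53: 556 ≡ 26; 26^20 ≡ 42 (mod 53).
Combine by CRT: x ≡ 1 (mod 31), x ≡ 42 (mod 53) ⇒ x ≡ 466 (mod 1643).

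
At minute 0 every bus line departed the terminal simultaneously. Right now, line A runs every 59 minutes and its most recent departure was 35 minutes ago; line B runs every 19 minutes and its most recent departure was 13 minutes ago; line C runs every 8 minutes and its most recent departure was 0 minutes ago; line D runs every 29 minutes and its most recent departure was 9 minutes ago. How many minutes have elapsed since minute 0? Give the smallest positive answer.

212376

From t ≡ 35 (mod 59) write t = 35 + 59s. Substituting into t ≡ 13 (mod 19) gives 59s ≡ 16 (mod 19), and since 2⁻¹ ≡ 10 (mod 19), s ≡ 8. Hence t ≡ 35 + 59·8 = 507 (mod 1121).
From t ≡ 507 (mod 1121) write t = 507 + 1121s. Substituting into t ≡ 0 (mod 8) gives 1121s ≡ 5 (mod 8), and since 1⁻¹ ≡ 1 (mod 8), s ≡ 5. Hence t ≡ 507 + 1121·5 = 6112 (mod 8968).
From t ≡ 6112 (mod 8968) write t = 6112 + 8968s. Substituting into t ≡ 9 (mod 29) gives 8968s ≡ 16 (mod 29), and since 7⁻¹ ≡ 25 (mod 29), s ≡ 23. Hence t ≡ 6112 + 8968·23 = 212376 (mod 260072).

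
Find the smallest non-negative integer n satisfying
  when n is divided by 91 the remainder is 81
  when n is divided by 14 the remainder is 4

gcd(91, 14) = 7 and 7 | (4 − 81), so the pair is consistent; merging gives n ≡ 172 (mod 182), where 182 = lcm(91, 14).
The solution is unique modulo lcm(91, 14) = 182.

172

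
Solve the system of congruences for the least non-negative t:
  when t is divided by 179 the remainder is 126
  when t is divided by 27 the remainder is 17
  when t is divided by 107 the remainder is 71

The moduli are pairwise coprime; N = 179·27·107 = 517131.
N/179 = 2889; 2889 ≡ 25 (mod 179); 25·43 ≡ 1, so inverse 43.
N/27 = 19153; 19153 ≡ 10 (mod 27); 10·19 ≡ 1, so inverse 19.
N/107 = 4833; 4833 ≡ 18 (mod 107); 18·6 ≡ 1, so inverse 6.
t ≡ 126·2889·43 + 17·19153·19 + 71·4833·6 = 23897879.
23897879 mod 517131 = 109853.

109853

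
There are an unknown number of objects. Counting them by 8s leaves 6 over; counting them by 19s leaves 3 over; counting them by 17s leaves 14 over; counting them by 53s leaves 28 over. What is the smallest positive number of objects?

The moduli are pairwise coprime; M = 8·19·17·53 = 136952.
M/8 = 17119; 17119 ≡ 7 (mod 8); 7·7 ≡ 1, so inverse 7.
M/19 = 7208; 7208 ≡ 7 (mod 19); 7·11 ≡ 1, so inverse 11.
M/17 = 8056; 8056 ≡ 15 (mod 17); 15·8 ≡ 1, so inverse 8.
M/53 = 2584; 2584 ≡ 40 (mod 53); 40·4 ≡ 1, so inverse 4.
N ≡ 6·17119·7 + 3·7208·11 + 14·8056·8 + 28·2584·4 = 2148542.
2148542 mod 136952 = 94262.

94262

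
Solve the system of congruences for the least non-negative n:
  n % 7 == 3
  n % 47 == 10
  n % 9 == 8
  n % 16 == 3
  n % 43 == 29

1695347

From n ≡ 3 (mod 7) write n = 3 + 7t. Substituting into n ≡ 10 (mod 47) gives 7t ≡ 7 (mod 47), and since 7⁻¹ ≡ 27 (mod 47), t ≡ 1. Hence n ≡ 3 + 7·1 = 10 (mod 329).
From n ≡ 10 (mod 329) write n = 10 + 329t. Substituting into n ≡ 8 (mod 9) gives 329t ≡ 7 (mod 9), and since 5⁻¹ ≡ 2 (mod 9), t ≡ 5. Hence n ≡ 10 + 329·5 = 1655 (mod 2961).
From n ≡ 1655 (mod 2961) write n = 1655 + 2961t. Substituting into n ≡ 3 (mod 16) gives 2961t ≡ 12 (mod 16), and since 1⁻¹ ≡ 1 (mod 16), t ≡ 12. Hence n ≡ 1655 + 2961·12 = 37187 (mod 47376).
From n ≡ 37187 (mod 47376) write n = 37187 + 47376t. Substituting into n ≡ 29 (mod 43) gives 47376t ≡ 37 (mod 43), and since 33⁻¹ ≡ 30 (mod 43), t ≡ 35. Hence n ≡ 37187 + 47376·35 = 1695347 (mod 2037168).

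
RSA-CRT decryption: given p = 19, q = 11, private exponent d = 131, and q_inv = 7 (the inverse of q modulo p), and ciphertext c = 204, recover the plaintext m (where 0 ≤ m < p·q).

105

d_p = d mod (p−1) = 131 mod 18 = 5; d_q = d mod (q−1) = 1.
m₁ = c^(d_p) mod p: c ≡ 14 (mod 19), and 14^5 mod 19 = 10.
m₂ = c^(d_q) mod q: c ≡ 6 (mod 11), and 6^1 mod 11 = 6.
h = q_inv·(m₁ − m₂) mod p = 7·(10 − 6) mod 19 = 9.
m = m₂ + h·q = 6 + 9·11 = 105.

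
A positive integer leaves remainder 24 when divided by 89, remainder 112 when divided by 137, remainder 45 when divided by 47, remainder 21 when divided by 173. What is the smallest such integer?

98131157

The moduli are pairwise coprime; M = 89·137·47·173 = 99141283.
M/89 = 1113947; 1113947 ≡ 23 (mod 89); 23·31 ≡ 1, so inverse 31.
M/137 = 723659; 723659 ≡ 25 (mod 137); 25·11 ≡ 1, so inverse 11.
M/47 = 2109389; 2109389 ≡ 29 (mod 47); 29·13 ≡ 1, so inverse 13.
M/173 = 573071; 573071 ≡ 95 (mod 173); 95·51 ≡ 1, so inverse 51.
n ≡ 24·1113947·31 + 112·723659·11 + 45·2109389·13 + 21·573071·51 = 3568076062.
3568076062 mod 99141283 = 98131157.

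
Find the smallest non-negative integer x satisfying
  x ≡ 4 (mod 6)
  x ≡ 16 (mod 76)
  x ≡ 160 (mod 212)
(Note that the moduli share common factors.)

gcd(6, 76) = 2 and 2 | (16 − 4), so the pair is consistent; merging gives x ≡ 16 (mod 228), where 228 = lcm(6, 76).
gcd(228, 212) = 4 and 4 | (160 − 16), so the pair is consistent; merging gives x ≡ 2068 (mod 12084), where 12084 = lcm(228, 212).
The solution is unique modulo lcm(6, 76, 212) = 12084.

2068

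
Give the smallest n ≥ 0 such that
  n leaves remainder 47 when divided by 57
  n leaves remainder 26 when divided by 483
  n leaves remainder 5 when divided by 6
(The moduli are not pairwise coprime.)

2441

Combine the congruences pairwise.
gcd(57, 483) = 3 and 3 | (26 − 47), so the pair is consistent; merging gives n ≡ 2441 (mod 9177), where 9177 = lcm(57, 483).
gcd(9177, 6) = 3 and 3 | (5 − 2441), so the pair is consistent; merging gives n ≡ 2441 (mod 18354), where 18354 = lcm(9177, 6).
The solution is unique modulo lcm(57, 483, 6) = 18354.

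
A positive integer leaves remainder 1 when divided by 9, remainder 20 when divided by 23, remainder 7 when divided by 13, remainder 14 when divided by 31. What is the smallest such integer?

11980

The moduli are pairwise coprime; N = 9·23·13·31 = 83421.
N/9 = 9269; 9269 ≡ 8 (mod 9); 8·8 ≡ 1, so inverse 8.
N/23 = 3627; 3627 ≡ 16 (mod 23); 16·13 ≡ 1, so inverse 13.
N/13 = 6417; 6417 ≡ 8 (mod 13); 8·5 ≡ 1, so inverse 5.
N/31 = 2691; 2691 ≡ 25 (mod 31); 25·5 ≡ 1, so inverse 5.
a ≡ 1·9269·8 + 20·3627·13 + 7·6417·5 + 14·2691·5 = 1430137.
1430137 mod 83421 = 11980.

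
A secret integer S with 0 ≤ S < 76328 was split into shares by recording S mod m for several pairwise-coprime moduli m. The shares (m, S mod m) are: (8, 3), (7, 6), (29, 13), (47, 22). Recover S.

2043

Combine the congruences pairwise.
From S ≡ 3 (mod 8) write S = 3 + 8t. Substituting into S ≡ 6 (mod 7) gives 8t ≡ 3 (mod 7), and since 1⁻¹ ≡ 1 (mod 7), t ≡ 3. Hence S ≡ 3 + 8·3 = 27 (mod 56).
From S ≡ 27 (mod 56) write S = 27 + 56t. Substituting into S ≡ 13 (mod 29) gives 56t ≡ 15 (mod 29), and since 27⁻¹ ≡ 14 (mod 29), t ≡ 7. Hence S ≡ 27 + 56·7 = 419 (mod 1624).
From S ≡ 419 (mod 1624) write S = 419 + 1624t. Substituting into S ≡ 22 (mod 47) gives 1624t ≡ 26 (mod 47), and since 26⁻¹ ≡ 38 (mod 47), t ≡ 1. Hence S ≡ 419 + 1624·1 = 2043 (mod 76328).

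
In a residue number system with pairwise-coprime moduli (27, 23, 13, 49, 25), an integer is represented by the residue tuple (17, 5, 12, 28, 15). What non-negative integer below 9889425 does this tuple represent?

5557265

The moduli are pairwise coprime; N = 27·23·13·49·25 = 9889425.
N/27 = 366275; 366275 ≡ 20 (mod 27); 20·23 ≡ 1, so inverse 23.
N/23 = 429975; 429975 ≡ 13 (mod 23); 13·16 ≡ 1, so inverse 16.
N/13 = 760725; 760725 ≡ 4 (mod 13); 4·10 ≡ 1, so inverse 10.
N/49 = 201825; 201825 ≡ 43 (mod 49); 43·8 ≡ 1, so inverse 8.
N/25 = 395577; 395577 ≡ 2 (mod 25); 2·13 ≡ 1, so inverse 13.
x ≡ 17·366275·23 + 5·429975·16 + 12·760725·10 + 28·201825·8 + 15·395577·13 = 391244840.
391244840 mod 9889425 = 5557265.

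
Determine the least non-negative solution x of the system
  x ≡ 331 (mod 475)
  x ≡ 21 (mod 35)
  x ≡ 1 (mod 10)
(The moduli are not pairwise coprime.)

1281

gcd(475, 35) = 5 and 5 | (21 − 331), so the pair is consistent; merging gives x ≡ 1281 (mod 3325), where 3325 = lcm(475, 35).
gcd(3325, 10) = 5 and 5 | (1 − 1281), so the pair is consistent; merging gives x ≡ 1281 (mod 6650), where 6650 = lcm(3325, 10).
The solution is unique modulo lcm(475, 35, 10) = 6650.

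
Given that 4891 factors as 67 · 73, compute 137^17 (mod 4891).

8

Mod 67: 137 ≡ 3; 3^17 ≡ 8 (mod 67).
Mod 73: 137 ≡ 64; 64^17 ≡ 8 (mod 73).
Combine by CRT: x ≡ 8 (mod 67), x ≡ 8 (mod 73) ⇒ x ≡ 8 (mod 4891).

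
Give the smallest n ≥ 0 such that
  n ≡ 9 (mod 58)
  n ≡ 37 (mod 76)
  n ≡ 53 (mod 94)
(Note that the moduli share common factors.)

Combine the congruences pairwise.
gcd(58, 76) = 2 and 2 | (37 − 9), so the pair is consistent; merging gives n ≡ 1633 (mod 2204), where 2204 = lcm(58, 76).
gcd(2204, 94) = 2 and 2 | (53 − 1633), so the pair is consistent; merging gives n ≡ 76569 (mod 103588), where 103588 = lcm(2204, 94).
The solution is unique modulo lcm(58, 76, 94) = 103588.

76569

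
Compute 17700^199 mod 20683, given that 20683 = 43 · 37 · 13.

3945

Mod 43: 17700 ≡ 27; by Fermat, exponent reduces to 199 mod 42 = 31; 27^31 ≡ 32 (mod 43).
Mod 37: 17700 ≡ 14; by Fermat, exponent reduces to 199 mod 36 = 19; 14^19 ≡ 23 (mod 37).
Mod 13: 17700 ≡ 7; by Fermat, exponent reduces to 199 mod 12 = 7; 7^7 ≡ 6 (mod 13).
Combine by CRT: x ≡ 32 (mod 43), x ≡ 23 (mod 37), x ≡ 6 (mod 13) ⇒ x ≡ 3945 (mod 20683).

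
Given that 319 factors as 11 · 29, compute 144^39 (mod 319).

144

Mod 11: 144 ≡ 1; by Fermat, exponent reduces to 39 mod 10 = 9; 1^9 ≡ 1 (mod 11).
Mod 29: 144 ≡ 28; by Fermat, exponent reduces to 39 mod 28 = 11; 28^11 ≡ 28 (mod 29).
Combine by CRT: x ≡ 1 (mod 11), x ≡ 28 (mod 29) ⇒ x ≡ 144 (mod 319).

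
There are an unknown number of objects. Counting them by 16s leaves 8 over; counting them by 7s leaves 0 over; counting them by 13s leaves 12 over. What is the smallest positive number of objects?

The moduli are pairwise coprime; M = 16·7·13 = 1456.
M/16 = 91; 91 ≡ 11 (mod 16); 11·3 ≡ 1, so inverse 3.
M/7 = 208; 208 ≡ 5 (mod 7); 5·3 ≡ 1, so inverse 3.
M/13 = 112; 112 ≡ 8 (mod 13); 8·5 ≡ 1, so inverse 5.
N ≡ 8·91·3 + 0·208·3 + 12·112·5 = 8904.
8904 mod 1456 = 168.

168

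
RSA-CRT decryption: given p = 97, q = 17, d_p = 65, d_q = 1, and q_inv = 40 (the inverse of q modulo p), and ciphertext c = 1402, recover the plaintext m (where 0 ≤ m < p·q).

m₁ = c^(d_p) mod p: c ≡ 44 (mod 97), and 44^65 mod 97 = 65.
m₂ = c^(d_q) mod q: c ≡ 8 (mod 17), and 8^1 mod 17 = 8.
h = q_inv·(m₁ − m₂) mod p = 40·(65 − 8) mod 97 = 49.
m = m₂ + h·q = 8 + 49·17 = 841.

841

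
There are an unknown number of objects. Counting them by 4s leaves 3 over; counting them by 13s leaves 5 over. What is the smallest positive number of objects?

From N ≡ 3 (mod 4) write N = 3 + 4t. Substituting into N ≡ 5 (mod 13) gives 4t ≡ 2 (mod 13), and since 4⁻¹ ≡ 10 (mod 13), t ≡ 7. Hence N ≡ 3 + 4·7 = 31 (mod 52).

31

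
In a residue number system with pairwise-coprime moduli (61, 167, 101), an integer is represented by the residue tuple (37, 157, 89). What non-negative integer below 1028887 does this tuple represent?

From x ≡ 37 (mod 61) write x = 37 + 61t. Substituting into x ≡ 157 (mod 167) gives 61t ≡ 120 (mod 167), and since 61⁻¹ ≡ 115 (mod 167), t ≡ 106. Hence x ≡ 37 + 61·106 = 6503 (mod 10187).
From x ≡ 6503 (mod 10187) write x = 6503 + 10187t. Substituting into x ≡ 89 (mod 101) gives 10187t ≡ 50 (mod 101), and since 87⁻¹ ≡ 36 (mod 101), t ≡ 83. Hence x ≡ 6503 + 10187·83 = 852024 (mod 1028887).

852024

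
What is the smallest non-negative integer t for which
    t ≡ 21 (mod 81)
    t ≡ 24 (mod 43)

From t ≡ 21 (mod 81) write t = 21 + 81s. Substituting into t ≡ 24 (mod 43) gives 81s ≡ 3 (mod 43), and since 38⁻¹ ≡ 17 (mod 43), s ≡ 8. Hence t ≡ 21 + 81·8 = 669 (mod 3483).

669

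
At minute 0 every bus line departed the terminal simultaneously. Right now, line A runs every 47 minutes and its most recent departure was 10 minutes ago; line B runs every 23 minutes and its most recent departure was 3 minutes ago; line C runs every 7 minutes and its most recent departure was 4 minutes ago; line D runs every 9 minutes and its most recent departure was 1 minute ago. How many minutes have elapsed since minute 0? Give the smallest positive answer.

5086

From t ≡ 10 (mod 47) write t = 10 + 47s. Substituting into t ≡ 3 (mod 23) gives 47s ≡ 16 (mod 23), and since 1⁻¹ ≡ 1 (mod 23), s ≡ 16. Hence t ≡ 10 + 47·16 = 762 (mod 1081).
From t ≡ 762 (mod 1081) write t = 762 + 1081s. Substituting into t ≡ 4 (mod 7) gives 1081s ≡ 5 (mod 7), and since 3⁻¹ ≡ 5 (mod 7), s ≡ 4. Hence t ≡ 762 + 1081·4 = 5086 (mod 7567).
From t ≡ 5086 (mod 7567) write t = 5086 + 7567s. Substituting into t ≡ 1 (mod 9) gives 7567s ≡ 0 (mod 9), and since 7⁻¹ ≡ 4 (mod 9), s ≡ 0. Hence t ≡ 5086 + 7567·0 = 5086 (mod 68103).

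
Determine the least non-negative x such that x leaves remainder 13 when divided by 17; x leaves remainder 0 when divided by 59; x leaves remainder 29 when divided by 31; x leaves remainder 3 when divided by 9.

2478

From x ≡ 13 (mod 17) write x = 13 + 17t. Substituting into x ≡ 0 (mod 59) gives 17t ≡ 46 (mod 59), and since 17⁻¹ ≡ 7 (mod 59), t ≡ 27. Hence x ≡ 13 + 17·27 = 472 (mod 1003).
From x ≡ 472 (mod 1003) write x = 472 + 1003t. Substituting into x ≡ 29 (mod 31) gives 1003t ≡ 22 (mod 31), and since 11⁻¹ ≡ 17 (mod 31), t ≡ 2. Hence x ≡ 472 + 1003·2 = 2478 (mod 31093).
From x ≡ 2478 (mod 31093) write x = 2478 + 31093t. Substituting into x ≡ 3 (mod 9) gives 31093t ≡ 0 (mod 9), and since 7⁻¹ ≡ 4 (mod 9), t ≡ 0. Hence x ≡ 2478 + 31093·0 = 2478 (mod 279837).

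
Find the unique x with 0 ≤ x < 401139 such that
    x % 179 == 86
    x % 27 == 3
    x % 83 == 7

The moduli are pairwise coprime; N = 179·27·83 = 401139.
N/179 = 2241; 2241 ≡ 93 (mod 179); 93·77 ≡ 1, so inverse 77.
N/27 = 14857; 14857 ≡ 7 (mod 27); 7·4 ≡ 1, so inverse 4.
N/83 = 4833; 4833 ≡ 19 (mod 83); 19·35 ≡ 1, so inverse 35.
x ≡ 86·2241·77 + 3·14857·4 + 7·4833·35 = 16202271.
16202271 mod 401139 = 156711.

156711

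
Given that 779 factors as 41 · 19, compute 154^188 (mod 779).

Mod 41: 154 ≡ 31; by Fermat, exponent reduces to 188 mod 40 = 28; 31^28 ≡ 16 (mod 41).
Mod 19: 154 ≡ 2; by Fermat, exponent reduces to 188 mod 18 = 8; 2^8 ≡ 9 (mod 19).
Combine by CRT: x ≡ 16 (mod 41), x ≡ 9 (mod 19) ⇒ x ≡ 180 (mod 779).

180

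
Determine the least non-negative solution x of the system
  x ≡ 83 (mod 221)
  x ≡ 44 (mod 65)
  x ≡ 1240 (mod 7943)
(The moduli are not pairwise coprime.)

303074

Combine the congruences pairwise.
gcd(221, 65) = 13 and 13 | (44 − 83), so the pair is consistent; merging gives x ≡ 304 (mod 1105), where 1105 = lcm(221, 65).
gcd(1105, 7943) = 13 and 13 | (1240 − 304), so the pair is consistent; merging gives x ≡ 303074 (mod 675155), where 675155 = lcm(1105, 7943).
The solution is unique modulo lcm(221, 65, 7943) = 675155.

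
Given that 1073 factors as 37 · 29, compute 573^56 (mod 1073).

1045

Mod 37: 573 ≡ 18; by Fermat, exponent reduces to 56 mod 36 = 20; 18^20 ≡ 9 (mod 37).
Mod 29: 573 ≡ 22; since 28 | 56, by Fermat 22^56 ≡ 1 (mod 29).
Combine by CRT: x ≡ 9 (mod 37), x ≡ 1 (mod 29) ⇒ x ≡ 1045 (mod 1073).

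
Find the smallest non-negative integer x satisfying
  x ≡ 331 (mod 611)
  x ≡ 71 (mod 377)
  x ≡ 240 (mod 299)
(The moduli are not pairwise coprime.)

80372

gcd(611, 377) = 13 and 13 | (71 − 331), so the pair is consistent; merging gives x ≡ 9496 (mod 17719), where 17719 = lcm(611, 377).
gcd(17719, 299) = 13 and 13 | (240 − 9496), so the pair is consistent; merging gives x ≡ 80372 (mod 407537), where 407537 = lcm(17719, 299).
The solution is unique modulo lcm(611, 377, 299) = 407537.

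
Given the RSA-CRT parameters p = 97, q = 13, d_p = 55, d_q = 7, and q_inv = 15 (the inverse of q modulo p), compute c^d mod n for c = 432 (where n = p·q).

94

m₁ = c^(d_p) mod p: c ≡ 44 (mod 97), and 44^55 mod 97 = 94.
m₂ = c^(d_q) mod q: c ≡ 3 (mod 13), and 3^7 mod 13 = 3.
h = q_inv·(m₁ − m₂) mod p = 15·(94 − 3) mod 97 = 7.
m = m₂ + h·q = 3 + 7·13 = 94.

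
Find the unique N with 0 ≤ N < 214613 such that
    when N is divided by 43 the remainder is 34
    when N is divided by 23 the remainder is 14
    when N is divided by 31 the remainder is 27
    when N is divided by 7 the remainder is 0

49441

The moduli are pairwise coprime; M = 43·23·31·7 = 214613.
M/43 = 4991; 4991 ≡ 3 (mod 43); 3·29 ≡ 1, so inverse 29.
M/23 = 9331; 9331 ≡ 16 (mod 23); 16·13 ≡ 1, so inverse 13.
M/31 = 6923; 6923 ≡ 10 (mod 31); 10·28 ≡ 1, so inverse 28.
M/7 = 30659; 30659 ≡ 6 (mod 7); 6·6 ≡ 1, so inverse 6.
N ≡ 34·4991·29 + 14·9331·13 + 27·6923·28 + 0·30659·6 = 11853156.
11853156 mod 214613 = 49441.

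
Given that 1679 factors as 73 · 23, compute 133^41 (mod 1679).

Mod 73: 133 ≡ 60; 60^41 ≡ 15 (mod 73).
Mod 23: 133 ≡ 18; by Fermat, exponent reduces to 41 mod 22 = 19; 18^19 ≡ 16 (mod 23).
Combine by CRT: x ≡ 15 (mod 73), x ≡ 16 (mod 23) ⇒ x ≡ 453 (mod 1679).

453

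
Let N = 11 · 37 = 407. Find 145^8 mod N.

Mod 11: 145 ≡ 2; 2^8 ≡ 3 (mod 11).
Mod 37: 145 ≡ 34; 34^8 ≡ 12 (mod 37).
Combine by CRT: x ≡ 3 (mod 11), x ≡ 12 (mod 37) ⇒ x ≡ 234 (mod 407).

234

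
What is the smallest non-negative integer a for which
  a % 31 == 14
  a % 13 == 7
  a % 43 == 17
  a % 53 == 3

248944

From a ≡ 14 (mod 31) write a = 14 + 31t. Substituting into a ≡ 7 (mod 13) gives 31t ≡ 6 (mod 13), and since 5⁻¹ ≡ 8 (mod 13), t ≡ 9. Hence a ≡ 14 + 31·9 = 293 (mod 403).
From a ≡ 293 (mod 403) write a = 293 + 403t. Substituting into a ≡ 17 (mod 43) gives 403t ≡ 25 (mod 43), and since 16⁻¹ ≡ 35 (mod 43), t ≡ 15. Hence a ≡ 293 + 403·15 = 6338 (mod 17329).
From a ≡ 6338 (mod 17329) write a = 6338 + 17329t. Substituting into a ≡ 3 (mod 53) gives 17329t ≡ 25 (mod 53), and since 51⁻¹ ≡ 26 (mod 53), t ≡ 14. Hence a ≡ 6338 + 17329·14 = 248944 (mod 918437).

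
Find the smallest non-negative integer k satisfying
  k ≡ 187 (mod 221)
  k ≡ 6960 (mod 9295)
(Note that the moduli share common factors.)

Combine the congruences pairwise.
gcd(221, 9295) = 13 and 13 | (6960 − 187), so the pair is consistent; merging gives k ≡ 62730 (mod 158015), where 158015 = lcm(221, 9295).
The solution is unique modulo lcm(221, 9295) = 158015.

62730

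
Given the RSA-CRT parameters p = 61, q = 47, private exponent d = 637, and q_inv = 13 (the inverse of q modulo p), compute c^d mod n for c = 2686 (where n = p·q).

d_p = d mod (p−1) = 637 mod 60 = 37; d_q = d mod (q−1) = 39.
m₁ = c^(d_p) mod p: c ≡ 2 (mod 61), and 2^37 mod 61 = 55.
m₂ = c^(d_q) mod q: c ≡ 7 (mod 47), and 7^39 mod 47 = 21.
h = q_inv·(m₁ − m₂) mod p = 13·(55 − 21) mod 61 = 15.
m = m₂ + h·q = 21 + 15·47 = 726.

726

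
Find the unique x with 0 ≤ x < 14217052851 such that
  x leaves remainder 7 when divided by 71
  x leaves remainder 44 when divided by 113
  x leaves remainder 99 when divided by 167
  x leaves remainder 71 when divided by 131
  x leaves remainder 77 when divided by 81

10950260072

The moduli are pairwise coprime; N = 71·113·167·131·81 = 14217052851.
N/71 = 200240181; 200240181 ≡ 17 (mod 71); 17·46 ≡ 1, so inverse 46.
N/113 = 125814627; 125814627 ≡ 88 (mod 113); 88·9 ≡ 1, so inverse 9.
N/167 = 85132053; 85132053 ≡ 129 (mod 167); 129·145 ≡ 1, so inverse 145.
N/131 = 108527121; 108527121 ≡ 40 (mod 131); 40·95 ≡ 1, so inverse 95.
N/81 = 175519171; 175519171 ≡ 28 (mod 81); 28·55 ≡ 1, so inverse 55.
x ≡ 7·200240181·46 + 44·125814627·9 + 99·85132053·145 + 71·108527121·95 + 77·175519171·55 = 2811709671719.
2811709671719 mod 14217052851 = 10950260072.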